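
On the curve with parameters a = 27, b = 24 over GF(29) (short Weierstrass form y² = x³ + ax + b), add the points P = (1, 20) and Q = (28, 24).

(4, 15)

(1, 20) + (28, 24). λ = (24 - 20)/(28 - 1) ≡ 4/27 mod 29. 27⁻¹ ≡ 14 (mod 29), so λ ≡ 27.
  x = λ² - 1 - 28 = 729 - 29 ≡ 4; y = λ·(1 - 4) - 20 ≡ 15. → (4, 15)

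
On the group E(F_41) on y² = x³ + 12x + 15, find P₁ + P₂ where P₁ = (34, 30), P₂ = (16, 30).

(32, 11)

(34, 30) + (16, 30). λ = (30 - 30)/(16 - 34) ≡ 0/23 mod 41. 23⁻¹ ≡ 25 (mod 41), so λ ≡ 0.
  x = λ² - 34 - 16 = 0 - 50 ≡ 32; y = λ·(34 - 32) - 30 ≡ 11. → (32, 11)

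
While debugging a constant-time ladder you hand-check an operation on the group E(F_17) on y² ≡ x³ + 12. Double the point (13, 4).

tangent at (13, 4): λ = (3·13² + 0)/(2·4) ≡ 14/8. 8⁻¹ ≡ 15 (mod 17), so λ ≡ 14·15 ≡ 6.
  x = λ² - 13 - 13 = 36 - 26 ≡ 10; y = λ·(13 - 10) - 4 ≡ 14. → (10, 14)

(10, 14)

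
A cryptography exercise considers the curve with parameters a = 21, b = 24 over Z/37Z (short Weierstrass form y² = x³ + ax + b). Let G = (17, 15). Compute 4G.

Repeated addition: build up to 4G.
2G: tangent at (17, 15): λ = (3·17² + 21)/(2·15) ≡ 0/30. 30⁻¹ ≡ 21 (mod 37) since 30·21 = 630 ≡ 1, so λ ≡ 0·21 ≡ 0.
  x = λ² - 17 - 17 = 0 - 34 ≡ 3; y = λ·(17 - 3) - 15 ≡ 22. → (3, 22)
3G: (3, 22) + (17, 15). λ = (15 - 22)/(17 - 3) ≡ 30/14 mod 37. 14⁻¹ ≡ 8 (mod 37), so λ ≡ 18.
  x = λ² - 3 - 17 = 324 - 20 ≡ 8; y = λ·(3 - 8) - 22 ≡ 36. → (8, 36)
4G: (8, 36) + (17, 15). λ = (15 - 36)/(17 - 8) ≡ 16/9 mod 37. 9⁻¹ ≡ 33 (mod 37) since 9·33 = 297 ≡ 1, so λ ≡ 10.
  x = λ² - 8 - 17 = 100 - 25 ≡ 1; y = λ·(8 - 1) - 36 ≡ 34. → (1, 34)

(1, 34)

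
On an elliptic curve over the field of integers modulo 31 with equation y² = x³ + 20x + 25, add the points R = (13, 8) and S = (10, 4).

(13, 8) + (10, 4). λ = (4 - 8)/(10 - 13) ≡ 27/28 mod 31. 28⁻¹ ≡ 10 (mod 31) since 28·10 = 280 ≡ 1, so λ ≡ 22.
  x = λ² - 13 - 10 = 484 - 23 ≡ 27; y = λ·(13 - 27) - 8 ≡ 25. → (27, 25)

(27, 25)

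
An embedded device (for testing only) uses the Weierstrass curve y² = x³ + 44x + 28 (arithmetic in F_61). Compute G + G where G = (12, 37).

(18, 53)

tangent at (12, 37): λ = (3·12² + 44)/(2·37) ≡ 49/13. 13⁻¹ ≡ 47 (mod 61), so λ ≡ 49·47 ≡ 46.
  x = λ² - 12 - 12 = 2116 - 24 ≡ 18; y = λ·(12 - 18) - 37 ≡ 53. → (18, 53)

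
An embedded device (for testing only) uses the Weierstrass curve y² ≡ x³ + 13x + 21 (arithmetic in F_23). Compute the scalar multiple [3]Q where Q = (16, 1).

(10, 22)

Repeated addition: build up to 3Q.
2Q: tangent at (16, 1): λ = (3·16² + 13)/(2·1) ≡ 22/2. 2⁻¹ ≡ 12 (mod 23) since 2·12 = 24 ≡ 1, so λ ≡ 22·12 ≡ 11.
  x = λ² - 16 - 16 = 121 - 32 ≡ 20; y = λ·(16 - 20) - 1 ≡ 1. → (20, 1)
3Q: (20, 1) + (16, 1). λ = (1 - 1)/(16 - 20) ≡ 0/19 mod 23. 19⁻¹ ≡ 17 (mod 23), so λ ≡ 0.
  x = λ² - 20 - 16 = 0 - 36 ≡ 10; y = λ·(20 - 10) - 1 ≡ 22. → (10, 22)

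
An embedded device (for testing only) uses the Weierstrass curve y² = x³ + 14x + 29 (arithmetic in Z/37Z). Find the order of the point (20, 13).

2P: tangent at (20, 13): λ = (3·20² + 14)/(2·13) ≡ 30/26. 26⁻¹ ≡ 10 (mod 37) since 26·10 = 260 ≡ 1, so λ ≡ 30·10 ≡ 4.
  x = λ² - 20 - 20 = 16 - 40 ≡ 13; y = λ·(20 - 13) - 13 ≡ 15. → (13, 15)
3P: (13, 15) + (20, 13). λ = (13 - 15)/(20 - 13) ≡ 35/7 mod 37. 7⁻¹ ≡ 16 (mod 37) since 7·16 = 112 ≡ 1, so λ ≡ 5.
  x = λ² - 13 - 20 = 25 - 33 ≡ 29; y = λ·(13 - 29) - 15 ≡ 16. → (29, 16)
4P: (29, 16) + (20, 13). λ = (13 - 16)/(20 - 29) ≡ 34/28 mod 37. 28⁻¹ ≡ 4 (mod 37), so λ ≡ 25.
  x = λ² - 29 - 20 = 625 - 49 ≡ 21; y = λ·(29 - 21) - 16 ≡ 36. → (21, 36)
5P: (21, 36) + (20, 13). λ = (13 - 36)/(20 - 21) ≡ 14/36 mod 37. 36⁻¹ ≡ 36 (mod 37), so λ ≡ 23.
  x = λ² - 21 - 20 = 529 - 41 ≡ 7; y = λ·(21 - 7) - 36 ≡ 27. → (7, 27)
6P: (7, 27) + (20, 13). λ = (13 - 27)/(20 - 7) ≡ 23/13 mod 37. 13⁻¹ ≡ 20 (mod 37), so λ ≡ 16.
  x = λ² - 7 - 20 = 256 - 27 ≡ 7; y = λ·(7 - 7) - 27 ≡ 10. → (7, 10)
7P: (7, 10) + (20, 13). λ = (13 - 10)/(20 - 7) ≡ 3/13 mod 37. 13⁻¹ ≡ 20 (mod 37), so λ ≡ 23.
  x = λ² - 7 - 20 = 529 - 27 ≡ 21; y = λ·(7 - 21) - 10 ≡ 1. → (21, 1)
8P: (21, 1) + (20, 13). λ = (13 - 1)/(20 - 21) ≡ 12/36 mod 37. 36⁻¹ ≡ 36 (mod 37), so λ ≡ 25.
  x = λ² - 21 - 20 = 625 - 41 ≡ 29; y = λ·(21 - 29) - 1 ≡ 21. → (29, 21)
9P: (29, 21) + (20, 13). λ = (13 - 21)/(20 - 29) ≡ 29/28 mod 37. 28⁻¹ ≡ 4 (mod 37), so λ ≡ 5.
  x = λ² - 29 - 20 = 25 - 49 ≡ 13; y = λ·(29 - 13) - 21 ≡ 22. → (13, 22)
10P: (13, 22) + (20, 13). λ = (13 - 22)/(20 - 13) ≡ 28/7 mod 37. 7⁻¹ ≡ 16 (mod 37) since 7·16 = 112 ≡ 1, so λ ≡ 4.
  x = λ² - 13 - 20 = 16 - 33 ≡ 20; y = λ·(13 - 20) - 22 ≡ 24. → (20, 24)
11P: (20, 24) + (20, 13): same x and y₁ ≡ -y₂, so the sum is the point at infinity.
11P = the point at infinity, so the order is 11.

11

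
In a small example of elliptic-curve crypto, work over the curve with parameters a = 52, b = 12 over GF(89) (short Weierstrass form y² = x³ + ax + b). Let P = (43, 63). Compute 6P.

(3, 27)

Double-and-add on 6 = (110)₂. Start with P = (43, 63) for the leading 1-bit.
double: tangent at (43, 63): λ = (3·43² + 52)/(2·63) ≡ 81/37. 37⁻¹ ≡ 77 (mod 89), so λ ≡ 81·77 ≡ 7.
  x = λ² - 43 - 43 = 49 - 86 ≡ 52; y = λ·(43 - 52) - 63 ≡ 52. → (52, 52)
add P: (52, 52) + (43, 63). λ = (63 - 52)/(43 - 52) ≡ 11/80 mod 89. 80⁻¹ ≡ 79 (mod 89), so λ ≡ 68.
  x = λ² - 52 - 43 = 4624 - 95 ≡ 79; y = λ·(52 - 79) - 52 ≡ 70. → (79, 70)
double: tangent at (79, 70): λ = (3·79² + 52)/(2·70) ≡ 85/51. 51⁻¹ ≡ 7 (mod 89), so λ ≡ 85·7 ≡ 61.
  x = λ² - 79 - 79 = 3721 - 158 ≡ 3; y = λ·(79 - 3) - 70 ≡ 27. → (3, 27)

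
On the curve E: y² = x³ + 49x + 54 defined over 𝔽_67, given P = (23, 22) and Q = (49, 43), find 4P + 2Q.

(33, 17)

First 4P:
Repeated addition: build up to 4P.
2P: tangent at (23, 22): λ = (3·23² + 49)/(2·22) ≡ 28/44. 44⁻¹ ≡ 32 (mod 67) since 44·32 = 1408 ≡ 1, so λ ≡ 28·32 ≡ 25.
  x = λ² - 23 - 23 = 625 - 46 ≡ 43; y = λ·(23 - 43) - 22 ≡ 14. → (43, 14)
3P: (43, 14) + (23, 22). λ = (22 - 14)/(23 - 43) ≡ 8/47 mod 67. 47⁻¹ ≡ 10 (mod 67) since 47·10 = 470 ≡ 1, so λ ≡ 13.
  x = λ² - 43 - 23 = 169 - 66 ≡ 36; y = λ·(43 - 36) - 14 ≡ 10. → (36, 10)
4P: (36, 10) + (23, 22). λ = (22 - 10)/(23 - 36) ≡ 12/54 mod 67. 54⁻¹ ≡ 36 (mod 67), so λ ≡ 30.
  x = λ² - 36 - 23 = 900 - 59 ≡ 37; y = λ·(36 - 37) - 10 ≡ 27. → (37, 27)
4P = (37, 27).
Next 2Q:
Repeated addition: build up to 2Q.
2Q: tangent at (49, 43): λ = (3·49² + 49)/(2·43) ≡ 16/19. 19⁻¹ ≡ 60 (mod 67), so λ ≡ 16·60 ≡ 22.
  x = λ² - 49 - 49 = 484 - 98 ≡ 51; y = λ·(49 - 51) - 43 ≡ 47. → (51, 47)
2Q = (51, 47).
Finally 4P + 2Q:
(37, 27) + (51, 47). λ = (47 - 27)/(51 - 37) ≡ 20/14 mod 67. 14⁻¹ ≡ 24 (mod 67), so λ ≡ 11.
  x = λ² - 37 - 51 = 121 - 88 ≡ 33; y = λ·(37 - 33) - 27 ≡ 17. → (33, 17)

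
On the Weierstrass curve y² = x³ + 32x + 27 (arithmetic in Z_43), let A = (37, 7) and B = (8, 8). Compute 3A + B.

First 3A:
Repeated addition: build up to 3A.
2A: tangent at (37, 7): λ = (3·37² + 32)/(2·7) ≡ 11/14. 14⁻¹ ≡ 40 (mod 43), so λ ≡ 11·40 ≡ 10.
  x = λ² - 37 - 37 = 100 - 74 ≡ 26; y = λ·(37 - 26) - 7 ≡ 17. → (26, 17)
3A: (26, 17) + (37, 7). λ = (7 - 17)/(37 - 26) ≡ 33/11 mod 43. 11⁻¹ ≡ 4 (mod 43), so λ ≡ 3.
  x = λ² - 26 - 37 = 9 - 63 ≡ 32; y = λ·(26 - 32) - 17 ≡ 8. → (32, 8)
3A = (32, 8).
Finally 3A + B:
(32, 8) + (8, 8). λ = (8 - 8)/(8 - 32) ≡ 0/19 mod 43. 19⁻¹ ≡ 34 (mod 43), so λ ≡ 0.
  x = λ² - 32 - 8 = 0 - 40 ≡ 3; y = λ·(32 - 3) - 8 ≡ 35. → (3, 35)

(3, 35)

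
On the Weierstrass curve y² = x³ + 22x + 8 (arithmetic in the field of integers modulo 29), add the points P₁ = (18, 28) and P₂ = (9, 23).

(18, 28) + (9, 23). λ = (23 - 28)/(9 - 18) ≡ 24/20 mod 29. 20⁻¹ ≡ 16 (mod 29) since 20·16 = 320 ≡ 1, so λ ≡ 7.
  x = λ² - 18 - 9 = 49 - 27 ≡ 22; y = λ·(18 - 22) - 28 ≡ 2. → (22, 2)

(22, 2)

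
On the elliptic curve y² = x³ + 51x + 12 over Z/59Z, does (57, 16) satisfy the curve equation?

yes

y² = 16² ≡ 20; x³ + 51x + 12 = 188112 ≡ 20 (mod 59). 20 = 20.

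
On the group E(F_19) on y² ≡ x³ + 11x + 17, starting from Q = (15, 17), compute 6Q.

(11, 5)

Double-and-add on 6 = (110)₂. Start with Q = (15, 17) for the leading 1-bit.
double: tangent at (15, 17): λ = (3·15² + 11)/(2·17) ≡ 2/15. 15⁻¹ ≡ 14 (mod 19), so λ ≡ 2·14 ≡ 9.
  x = λ² - 15 - 15 = 81 - 30 ≡ 13; y = λ·(15 - 13) - 17 ≡ 1. → (13, 1)
add Q: (13, 1) + (15, 17). λ = (17 - 1)/(15 - 13) ≡ 16/2 mod 19. 2⁻¹ ≡ 10 (mod 19), so λ ≡ 8.
  x = λ² - 13 - 15 = 64 - 28 ≡ 17; y = λ·(13 - 17) - 1 ≡ 5. → (17, 5)
double: tangent at (17, 5): λ = (3·17² + 11)/(2·5) ≡ 4/10. 10⁻¹ ≡ 2 (mod 19), so λ ≡ 4·2 ≡ 8.
  x = λ² - 17 - 17 = 64 - 34 ≡ 11; y = λ·(17 - 11) - 5 ≡ 5. → (11, 5)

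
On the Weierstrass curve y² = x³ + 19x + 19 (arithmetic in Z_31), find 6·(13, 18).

Write P = (13, 18).
Double-and-add on 6 = (110)₂. Start with P = (13, 18) for the leading 1-bit.
double: tangent at (13, 18): λ = (3·13² + 19)/(2·18) ≡ 30/5. 5⁻¹ ≡ 25 (mod 31), so λ ≡ 30·25 ≡ 6.
  x = λ² - 13 - 13 = 36 - 26 ≡ 10; y = λ·(13 - 10) - 18 ≡ 0. → (10, 0)
add P: (10, 0) + (13, 18). λ = (18 - 0)/(13 - 10) ≡ 18/3 mod 31. 3⁻¹ ≡ 21 (mod 31), so λ ≡ 6.
  x = λ² - 10 - 13 = 36 - 23 ≡ 13; y = λ·(10 - 13) - 0 ≡ 13. → (13, 13)
double: tangent at (13, 13): λ = (3·13² + 19)/(2·13) ≡ 30/26. 26⁻¹ ≡ 6 (mod 31), so λ ≡ 30·6 ≡ 25.
  x = λ² - 13 - 13 = 625 - 26 ≡ 10; y = λ·(13 - 10) - 13 ≡ 0. → (10, 0)

(10, 0)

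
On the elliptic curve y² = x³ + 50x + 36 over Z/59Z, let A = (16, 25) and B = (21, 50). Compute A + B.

(47, 56)

(16, 25) + (21, 50). λ = (50 - 25)/(21 - 16) ≡ 25/5 mod 59. 5⁻¹ ≡ 12 (mod 59) since 5·12 = 60 ≡ 1, so λ ≡ 5.
  x = λ² - 16 - 21 = 25 - 37 ≡ 47; y = λ·(16 - 47) - 25 ≡ 56. → (47, 56)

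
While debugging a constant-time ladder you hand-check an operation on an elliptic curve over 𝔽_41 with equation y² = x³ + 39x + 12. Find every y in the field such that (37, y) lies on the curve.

none

x³ + 39x + 12 = 52108 ≡ 38 (mod 41).
38 is a non-residue mod 41; no y exists.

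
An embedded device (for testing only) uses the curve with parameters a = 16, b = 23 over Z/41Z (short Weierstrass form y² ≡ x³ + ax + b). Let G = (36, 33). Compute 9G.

(24, 2)

Double-and-add on 9 = (1001)₂. Start with G = (36, 33) for the leading 1-bit.
double: tangent at (36, 33): λ = (3·36² + 16)/(2·33) ≡ 9/25. 25⁻¹ ≡ 23 (mod 41) since 25·23 = 575 ≡ 1, so λ ≡ 9·23 ≡ 2.
  x = λ² - 36 - 36 = 4 - 72 ≡ 14; y = λ·(36 - 14) - 33 ≡ 11. → (14, 11)
double: tangent at (14, 11): λ = (3·14² + 16)/(2·11) ≡ 30/22. 22⁻¹ ≡ 28 (mod 41) since 22·28 = 616 ≡ 1, so λ ≡ 30·28 ≡ 20.
  x = λ² - 14 - 14 = 400 - 28 ≡ 3; y = λ·(14 - 3) - 11 ≡ 4. → (3, 4)
double: tangent at (3, 4): λ = (3·3² + 16)/(2·4) ≡ 2/8. 8⁻¹ ≡ 36 (mod 41) since 8·36 = 288 ≡ 1, so λ ≡ 2·36 ≡ 31.
  x = λ² - 3 - 3 = 961 - 6 ≡ 12; y = λ·(3 - 12) - 4 ≡ 4. → (12, 4)
add G: (12, 4) + (36, 33). λ = (33 - 4)/(36 - 12) ≡ 29/24 mod 41. 24⁻¹ ≡ 12 (mod 41), so λ ≡ 20.
  x = λ² - 12 - 36 = 400 - 48 ≡ 24; y = λ·(12 - 24) - 4 ≡ 2. → (24, 2)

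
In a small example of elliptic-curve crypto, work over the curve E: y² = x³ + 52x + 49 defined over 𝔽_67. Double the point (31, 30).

tangent at (31, 30): λ = (3·31² + 52)/(2·30) ≡ 54/60. 60⁻¹ ≡ 19 (mod 67) since 60·19 = 1140 ≡ 1, so λ ≡ 54·19 ≡ 21.
  x = λ² - 31 - 31 = 441 - 62 ≡ 44; y = λ·(31 - 44) - 30 ≡ 32. → (44, 32)

(44, 32)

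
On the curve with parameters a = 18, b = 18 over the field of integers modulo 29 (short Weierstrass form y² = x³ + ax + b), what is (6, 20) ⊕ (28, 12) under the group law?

(4, 3)

(6, 20) + (28, 12). λ = (12 - 20)/(28 - 6) ≡ 21/22 mod 29. 22⁻¹ ≡ 4 (mod 29) since 22·4 = 88 ≡ 1, so λ ≡ 26.
  x = λ² - 6 - 28 = 676 - 34 ≡ 4; y = λ·(6 - 4) - 20 ≡ 3. → (4, 3)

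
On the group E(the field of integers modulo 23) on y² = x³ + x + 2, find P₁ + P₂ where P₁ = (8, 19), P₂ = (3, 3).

(8, 19) + (3, 3). λ = (3 - 19)/(3 - 8) ≡ 7/18 mod 23. 18⁻¹ ≡ 9 (mod 23) since 18·9 = 162 ≡ 1, so λ ≡ 17.
  x = λ² - 8 - 3 = 289 - 11 ≡ 2; y = λ·(8 - 2) - 19 ≡ 14. → (2, 14)

(2, 14)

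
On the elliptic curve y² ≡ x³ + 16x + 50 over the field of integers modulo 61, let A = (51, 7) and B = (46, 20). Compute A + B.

(22, 3)

(51, 7) + (46, 20). λ = (20 - 7)/(46 - 51) ≡ 13/56 mod 61. 56⁻¹ ≡ 12 (mod 61) since 56·12 = 672 ≡ 1, so λ ≡ 34.
  x = λ² - 51 - 46 = 1156 - 97 ≡ 22; y = λ·(51 - 22) - 7 ≡ 3. → (22, 3)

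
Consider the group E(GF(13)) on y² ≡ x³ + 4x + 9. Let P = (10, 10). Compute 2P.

(2, 5)

tangent at (10, 10): λ = (3·10² + 4)/(2·10) ≡ 5/7. 7⁻¹ ≡ 2 (mod 13), so λ ≡ 5·2 ≡ 10.
  x = λ² - 10 - 10 = 100 - 20 ≡ 2; y = λ·(10 - 2) - 10 ≡ 5. → (2, 5)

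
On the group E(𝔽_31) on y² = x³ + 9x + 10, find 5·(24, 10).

Write P = (24, 10).
Repeated addition: build up to 5P.
2P: tangent at (24, 10): λ = (3·24² + 9)/(2·10) ≡ 1/20. 20⁻¹ ≡ 14 (mod 31) since 20·14 = 280 ≡ 1, so λ ≡ 1·14 ≡ 14.
  x = λ² - 24 - 24 = 196 - 48 ≡ 24; y = λ·(24 - 24) - 10 ≡ 21. → (24, 21)
3P: (24, 21) + (24, 10): same x and y₁ ≡ -y₂, so the sum is the point at infinity.
4P: the point at infinity + (24, 10) = (24, 10) (identity).
5P: tangent at (24, 10): λ = (3·24² + 9)/(2·10) ≡ 1/20. 20⁻¹ ≡ 14 (mod 31), so λ ≡ 1·14 ≡ 14.
  x = λ² - 24 - 24 = 196 - 48 ≡ 24; y = λ·(24 - 24) - 10 ≡ 21. → (24, 21)

(24, 21)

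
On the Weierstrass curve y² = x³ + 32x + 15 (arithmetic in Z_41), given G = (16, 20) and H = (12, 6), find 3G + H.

(25, 9)

First 3G:
Repeated addition: build up to 3G.
2G: tangent at (16, 20): λ = (3·16² + 32)/(2·20) ≡ 21/40. 40⁻¹ ≡ 40 (mod 41), so λ ≡ 21·40 ≡ 20.
  x = λ² - 16 - 16 = 400 - 32 ≡ 40; y = λ·(16 - 40) - 20 ≡ 33. → (40, 33)
3G: (40, 33) + (16, 20). λ = (20 - 33)/(16 - 40) ≡ 28/17 mod 41. 17⁻¹ ≡ 29 (mod 41), so λ ≡ 33.
  x = λ² - 40 - 16 = 1089 - 56 ≡ 8; y = λ·(40 - 8) - 33 ≡ 39. → (8, 39)
3G = (8, 39).
Finally 3G + H:
(8, 39) + (12, 6). λ = (6 - 39)/(12 - 8) ≡ 8/4 mod 41. 4⁻¹ ≡ 31 (mod 41) since 4·31 = 124 ≡ 1, so λ ≡ 2.
  x = λ² - 8 - 12 = 4 - 20 ≡ 25; y = λ·(8 - 25) - 39 ≡ 9. → (25, 9)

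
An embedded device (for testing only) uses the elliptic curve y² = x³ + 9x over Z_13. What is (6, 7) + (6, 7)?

tangent at (6, 7): λ = (3·6² + 9)/(2·7) ≡ 0/1. 1⁻¹ ≡ 1 (mod 13) since 1·1 = 1 ≡ 1, so λ ≡ 0·1 ≡ 0.
  x = λ² - 6 - 6 = 0 - 12 ≡ 1; y = λ·(6 - 1) - 7 ≡ 6. → (1, 6)

(1, 6)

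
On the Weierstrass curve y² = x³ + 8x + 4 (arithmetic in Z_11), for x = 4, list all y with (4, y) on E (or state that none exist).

1, 10

x³ + 8x + 4 = 100 ≡ 1 (mod 11).
Square roots of 1 mod 11: 1 and 10 (since 1² = 1 ≡ 1).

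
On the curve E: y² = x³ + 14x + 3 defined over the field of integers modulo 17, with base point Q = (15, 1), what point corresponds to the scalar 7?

(7, 11)

Repeated addition: build up to 7Q.
2Q: tangent at (15, 1): λ = (3·15² + 14)/(2·1) ≡ 9/2. 2⁻¹ ≡ 9 (mod 17), so λ ≡ 9·9 ≡ 13.
  x = λ² - 15 - 15 = 169 - 30 ≡ 3; y = λ·(15 - 3) - 1 ≡ 2. → (3, 2)
3Q: (3, 2) + (15, 1). λ = (1 - 2)/(15 - 3) ≡ 16/12 mod 17. 12⁻¹ ≡ 10 (mod 17), so λ ≡ 7.
  x = λ² - 3 - 15 = 49 - 18 ≡ 14; y = λ·(3 - 14) - 2 ≡ 6. → (14, 6)
4Q: (14, 6) + (15, 1). λ = (1 - 6)/(15 - 14) ≡ 12/1 mod 17. 1⁻¹ ≡ 1 (mod 17) since 1·1 = 1 ≡ 1, so λ ≡ 12.
  x = λ² - 14 - 15 = 144 - 29 ≡ 13; y = λ·(14 - 13) - 6 ≡ 6. → (13, 6)
5Q: (13, 6) + (15, 1). λ = (1 - 6)/(15 - 13) ≡ 12/2 mod 17. 2⁻¹ ≡ 9 (mod 17), so λ ≡ 6.
  x = λ² - 13 - 15 = 36 - 28 ≡ 8; y = λ·(13 - 8) - 6 ≡ 7. → (8, 7)
6Q: (8, 7) + (15, 1). λ = (1 - 7)/(15 - 8) ≡ 11/7 mod 17. 7⁻¹ ≡ 5 (mod 17), so λ ≡ 4.
  x = λ² - 8 - 15 = 16 - 23 ≡ 10; y = λ·(8 - 10) - 7 ≡ 2. → (10, 2)
7Q: (10, 2) + (15, 1). λ = (1 - 2)/(15 - 10) ≡ 16/5 mod 17. 5⁻¹ ≡ 7 (mod 17), so λ ≡ 10.
  x = λ² - 10 - 15 = 100 - 25 ≡ 7; y = λ·(10 - 7) - 2 ≡ 11. → (7, 11)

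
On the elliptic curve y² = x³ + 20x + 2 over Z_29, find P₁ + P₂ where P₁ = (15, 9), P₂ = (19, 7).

(15, 9) + (19, 7). λ = (7 - 9)/(19 - 15) ≡ 27/4 mod 29. 4⁻¹ ≡ 22 (mod 29), so λ ≡ 14.
  x = λ² - 15 - 19 = 196 - 34 ≡ 17; y = λ·(15 - 17) - 9 ≡ 21. → (17, 21)

(17, 21)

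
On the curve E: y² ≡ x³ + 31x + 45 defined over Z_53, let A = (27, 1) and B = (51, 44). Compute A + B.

(27, 1) + (51, 44). λ = (44 - 1)/(51 - 27) ≡ 43/24 mod 53. 24⁻¹ ≡ 42 (mod 53) since 24·42 = 1008 ≡ 1, so λ ≡ 4.
  x = λ² - 27 - 51 = 16 - 78 ≡ 44; y = λ·(27 - 44) - 1 ≡ 37. → (44, 37)

(44, 37)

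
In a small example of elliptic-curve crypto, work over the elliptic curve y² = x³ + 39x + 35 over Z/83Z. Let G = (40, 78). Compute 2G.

(30, 63)

tangent at (40, 78): λ = (3·40² + 39)/(2·78) ≡ 25/73. 73⁻¹ ≡ 58 (mod 83), so λ ≡ 25·58 ≡ 39.
  x = λ² - 40 - 40 = 1521 - 80 ≡ 30; y = λ·(40 - 30) - 78 ≡ 63. → (30, 63)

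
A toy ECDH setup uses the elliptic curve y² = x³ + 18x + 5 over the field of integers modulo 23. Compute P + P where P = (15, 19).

tangent at (15, 19): λ = (3·15² + 18)/(2·19) ≡ 3/15. 15⁻¹ ≡ 20 (mod 23), so λ ≡ 3·20 ≡ 14.
  x = λ² - 15 - 15 = 196 - 30 ≡ 5; y = λ·(15 - 5) - 19 ≡ 6. → (5, 6)

(5, 6)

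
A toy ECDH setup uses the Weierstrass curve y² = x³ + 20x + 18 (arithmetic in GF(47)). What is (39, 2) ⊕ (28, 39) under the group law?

(39, 2) + (28, 39). λ = (39 - 2)/(28 - 39) ≡ 37/36 mod 47. 36⁻¹ ≡ 17 (mod 47) since 36·17 = 612 ≡ 1, so λ ≡ 18.
  x = λ² - 39 - 28 = 324 - 67 ≡ 22; y = λ·(39 - 22) - 2 ≡ 22. → (22, 22)

(22, 22)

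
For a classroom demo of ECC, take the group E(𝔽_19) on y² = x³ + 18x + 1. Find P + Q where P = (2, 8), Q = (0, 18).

(2, 8) + (0, 18). λ = (18 - 8)/(0 - 2) ≡ 10/17 mod 19. 17⁻¹ ≡ 9 (mod 19), so λ ≡ 14.
  x = λ² - 2 - 0 = 196 - 2 ≡ 4; y = λ·(2 - 4) - 8 ≡ 2. → (4, 2)

(4, 2)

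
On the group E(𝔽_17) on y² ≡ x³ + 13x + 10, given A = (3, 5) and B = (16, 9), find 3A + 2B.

First 3A:
Repeated addition: build up to 3A.
2A: tangent at (3, 5): λ = (3·3² + 13)/(2·5) ≡ 6/10. 10⁻¹ ≡ 12 (mod 17), so λ ≡ 6·12 ≡ 4.
  x = λ² - 3 - 3 = 16 - 6 ≡ 10; y = λ·(3 - 10) - 5 ≡ 1. → (10, 1)
3A: (10, 1) + (3, 5). λ = (5 - 1)/(3 - 10) ≡ 4/10 mod 17. 10⁻¹ ≡ 12 (mod 17) since 10·12 = 120 ≡ 1, so λ ≡ 14.
  x = λ² - 10 - 3 = 196 - 13 ≡ 13; y = λ·(10 - 13) - 1 ≡ 8. → (13, 8)
3A = (13, 8).
Next 2B:
Repeated addition: build up to 2B.
2B: tangent at (16, 9): λ = (3·16² + 13)/(2·9) ≡ 16/1. 1⁻¹ ≡ 1 (mod 17), so λ ≡ 16·1 ≡ 16.
  x = λ² - 16 - 16 = 256 - 32 ≡ 3; y = λ·(16 - 3) - 9 ≡ 12. → (3, 12)
2B = (3, 12).
Finally 3A + 2B:
(13, 8) + (3, 12). λ = (12 - 8)/(3 - 13) ≡ 4/7 mod 17. 7⁻¹ ≡ 5 (mod 17), so λ ≡ 3.
  x = λ² - 13 - 3 = 9 - 16 ≡ 10; y = λ·(13 - 10) - 8 ≡ 1. → (10, 1)

(10, 1)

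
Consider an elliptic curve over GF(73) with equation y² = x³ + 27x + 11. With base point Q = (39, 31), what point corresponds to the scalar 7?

O

Repeated addition: build up to 7Q.
2Q: tangent at (39, 31): λ = (3·39² + 27)/(2·31) ≡ 64/62. 62⁻¹ ≡ 53 (mod 73) since 62·53 = 3286 ≡ 1, so λ ≡ 64·53 ≡ 34.
  x = λ² - 39 - 39 = 1156 - 78 ≡ 56; y = λ·(39 - 56) - 31 ≡ 48. → (56, 48)
3Q: (56, 48) + (39, 31). λ = (31 - 48)/(39 - 56) ≡ 56/56 mod 73. 56⁻¹ ≡ 30 (mod 73), so λ ≡ 1.
  x = λ² - 56 - 39 = 1 - 95 ≡ 52; y = λ·(56 - 52) - 48 ≡ 29. → (52, 29)
4Q: (52, 29) + (39, 31). λ = (31 - 29)/(39 - 52) ≡ 2/60 mod 73. 60⁻¹ ≡ 28 (mod 73), so λ ≡ 56.
  x = λ² - 52 - 39 = 3136 - 91 ≡ 52; y = λ·(52 - 52) - 29 ≡ 44. → (52, 44)
5Q: (52, 44) + (39, 31). λ = (31 - 44)/(39 - 52) ≡ 60/60 mod 73. 60⁻¹ ≡ 28 (mod 73), so λ ≡ 1.
  x = λ² - 52 - 39 = 1 - 91 ≡ 56; y = λ·(52 - 56) - 44 ≡ 25. → (56, 25)
6Q: (56, 25) + (39, 31). λ = (31 - 25)/(39 - 56) ≡ 6/56 mod 73. 56⁻¹ ≡ 30 (mod 73) since 56·30 = 1680 ≡ 1, so λ ≡ 34.
  x = λ² - 56 - 39 = 1156 - 95 ≡ 39; y = λ·(56 - 39) - 25 ≡ 42. → (39, 42)
7Q: (39, 42) + (39, 31): same x and y₁ ≡ -y₂, so the sum is ∞.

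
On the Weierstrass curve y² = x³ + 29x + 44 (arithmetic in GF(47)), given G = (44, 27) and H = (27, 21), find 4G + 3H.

(10, 26)

First 4G:
Repeated addition: build up to 4G.
2G: tangent at (44, 27): λ = (3·44² + 29)/(2·27) ≡ 9/7. 7⁻¹ ≡ 27 (mod 47), so λ ≡ 9·27 ≡ 8.
  x = λ² - 44 - 44 = 64 - 88 ≡ 23; y = λ·(44 - 23) - 27 ≡ 0. → (23, 0)
3G: (23, 0) + (44, 27). λ = (27 - 0)/(44 - 23) ≡ 27/21 mod 47. 21⁻¹ ≡ 9 (mod 47), so λ ≡ 8.
  x = λ² - 23 - 44 = 64 - 67 ≡ 44; y = λ·(23 - 44) - 0 ≡ 20. → (44, 20)
4G: (44, 20) + (44, 27): same x and y₁ ≡ -y₂, so the sum is the point at infinity.
4G = the point at infinity.
Next 3H:
Repeated addition: build up to 3H.
2H: tangent at (27, 21): λ = (3·27² + 29)/(2·21) ≡ 7/42. 42⁻¹ ≡ 28 (mod 47), so λ ≡ 7·28 ≡ 8.
  x = λ² - 27 - 27 = 64 - 54 ≡ 10; y = λ·(27 - 10) - 21 ≡ 21. → (10, 21)
3H: (10, 21) + (27, 21). λ = (21 - 21)/(27 - 10) ≡ 0/17 mod 47. 17⁻¹ ≡ 36 (mod 47) since 17·36 = 612 ≡ 1, so λ ≡ 0.
  x = λ² - 10 - 27 = 0 - 37 ≡ 10; y = λ·(10 - 10) - 21 ≡ 26. → (10, 26)
3H = (10, 26).
Finally 4G + 3H:
the point at infinity + (10, 26) = (10, 26) (identity).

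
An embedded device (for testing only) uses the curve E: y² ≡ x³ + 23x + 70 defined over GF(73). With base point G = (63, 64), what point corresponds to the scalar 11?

(11, 11)

Repeated addition: build up to 11G.
2G: tangent at (63, 64): λ = (3·63² + 23)/(2·64) ≡ 31/55. 55⁻¹ ≡ 4 (mod 73) since 55·4 = 220 ≡ 1, so λ ≡ 31·4 ≡ 51.
  x = λ² - 63 - 63 = 2601 - 126 ≡ 66; y = λ·(63 - 66) - 64 ≡ 2. → (66, 2)
3G: (66, 2) + (63, 64). λ = (64 - 2)/(63 - 66) ≡ 62/70 mod 73. 70⁻¹ ≡ 24 (mod 73), so λ ≡ 28.
  x = λ² - 66 - 63 = 784 - 129 ≡ 71; y = λ·(66 - 71) - 2 ≡ 4. → (71, 4)
4G: (71, 4) + (63, 64). λ = (64 - 4)/(63 - 71) ≡ 60/65 mod 73. 65⁻¹ ≡ 9 (mod 73), so λ ≡ 29.
  x = λ² - 71 - 63 = 841 - 134 ≡ 50; y = λ·(71 - 50) - 4 ≡ 21. → (50, 21)
5G: (50, 21) + (63, 64). λ = (64 - 21)/(63 - 50) ≡ 43/13 mod 73. 13⁻¹ ≡ 45 (mod 73) since 13·45 = 585 ≡ 1, so λ ≡ 37.
  x = λ² - 50 - 63 = 1369 - 113 ≡ 15; y = λ·(50 - 15) - 21 ≡ 33. → (15, 33)
6G: (15, 33) + (63, 64). λ = (64 - 33)/(63 - 15) ≡ 31/48 mod 73. 48⁻¹ ≡ 35 (mod 73), so λ ≡ 63.
  x = λ² - 15 - 63 = 3969 - 78 ≡ 22; y = λ·(15 - 22) - 33 ≡ 37. → (22, 37)
7G: (22, 37) + (63, 64). λ = (64 - 37)/(63 - 22) ≡ 27/41 mod 73. 41⁻¹ ≡ 57 (mod 73) since 41·57 = 2337 ≡ 1, so λ ≡ 6.
  x = λ² - 22 - 63 = 36 - 85 ≡ 24; y = λ·(22 - 24) - 37 ≡ 24. → (24, 24)
8G: (24, 24) + (63, 64). λ = (64 - 24)/(63 - 24) ≡ 40/39 mod 73. 39⁻¹ ≡ 15 (mod 73) since 39·15 = 585 ≡ 1, so λ ≡ 16.
  x = λ² - 24 - 63 = 256 - 87 ≡ 23; y = λ·(24 - 23) - 24 ≡ 65. → (23, 65)
9G: (23, 65) + (63, 64). λ = (64 - 65)/(63 - 23) ≡ 72/40 mod 73. 40⁻¹ ≡ 42 (mod 73) since 40·42 = 1680 ≡ 1, so λ ≡ 31.
  x = λ² - 23 - 63 = 961 - 86 ≡ 72; y = λ·(23 - 72) - 65 ≡ 22. → (72, 22)
10G: (72, 22) + (63, 64). λ = (64 - 22)/(63 - 72) ≡ 42/64 mod 73. 64⁻¹ ≡ 8 (mod 73), so λ ≡ 44.
  x = λ² - 72 - 63 = 1936 - 135 ≡ 49; y = λ·(72 - 49) - 22 ≡ 41. → (49, 41)
11G: (49, 41) + (63, 64). λ = (64 - 41)/(63 - 49) ≡ 23/14 mod 73. 14⁻¹ ≡ 47 (mod 73), so λ ≡ 59.
  x = λ² - 49 - 63 = 3481 - 112 ≡ 11; y = λ·(49 - 11) - 41 ≡ 11. → (11, 11)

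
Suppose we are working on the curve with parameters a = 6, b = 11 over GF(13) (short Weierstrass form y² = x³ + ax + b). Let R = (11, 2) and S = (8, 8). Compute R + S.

(11, 2) + (8, 8). λ = (8 - 2)/(8 - 11) ≡ 6/10 mod 13. 10⁻¹ ≡ 4 (mod 13), so λ ≡ 11.
  x = λ² - 11 - 8 = 121 - 19 ≡ 11; y = λ·(11 - 11) - 2 ≡ 11. → (11, 11)

(11, 11)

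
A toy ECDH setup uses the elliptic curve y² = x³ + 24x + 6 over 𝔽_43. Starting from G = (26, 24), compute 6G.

O

Double-and-add on 6 = (110)₂. Start with G = (26, 24) for the leading 1-bit.
double: tangent at (26, 24): λ = (3·26² + 24)/(2·24) ≡ 31/5. 5⁻¹ ≡ 26 (mod 43) since 5·26 = 130 ≡ 1, so λ ≡ 31·26 ≡ 32.
  x = λ² - 26 - 26 = 1024 - 52 ≡ 26; y = λ·(26 - 26) - 24 ≡ 19. → (26, 19)
add G: (26, 19) + (26, 24): same x and y₁ ≡ -y₂, so the sum is O.
double: O + O = O (identity).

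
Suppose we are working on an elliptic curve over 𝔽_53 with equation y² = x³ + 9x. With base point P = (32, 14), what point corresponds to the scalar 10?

Repeated addition: build up to 10P.
2P: tangent at (32, 14): λ = (3·32² + 9)/(2·14) ≡ 7/28. 28⁻¹ ≡ 36 (mod 53), so λ ≡ 7·36 ≡ 40.
  x = λ² - 32 - 32 = 1600 - 64 ≡ 52; y = λ·(32 - 52) - 14 ≡ 34. → (52, 34)
3P: (52, 34) + (32, 14). λ = (14 - 34)/(32 - 52) ≡ 33/33 mod 53. 33⁻¹ ≡ 45 (mod 53) since 33·45 = 1485 ≡ 1, so λ ≡ 1.
  x = λ² - 52 - 32 = 1 - 84 ≡ 23; y = λ·(52 - 23) - 34 ≡ 48. → (23, 48)
4P: (23, 48) + (32, 14). λ = (14 - 48)/(32 - 23) ≡ 19/9 mod 53. 9⁻¹ ≡ 6 (mod 53), so λ ≡ 8.
  x = λ² - 23 - 32 = 64 - 55 ≡ 9; y = λ·(23 - 9) - 48 ≡ 11. → (9, 11)
5P: (9, 11) + (32, 14). λ = (14 - 11)/(32 - 9) ≡ 3/23 mod 53. 23⁻¹ ≡ 30 (mod 53) since 23·30 = 690 ≡ 1, so λ ≡ 37.
  x = λ² - 9 - 32 = 1369 - 41 ≡ 3; y = λ·(9 - 3) - 11 ≡ 52. → (3, 52)
6P: (3, 52) + (32, 14). λ = (14 - 52)/(32 - 3) ≡ 15/29 mod 53. 29⁻¹ ≡ 11 (mod 53) since 29·11 = 319 ≡ 1, so λ ≡ 6.
  x = λ² - 3 - 32 = 36 - 35 ≡ 1; y = λ·(3 - 1) - 52 ≡ 13. → (1, 13)
7P: (1, 13) + (32, 14). λ = (14 - 13)/(32 - 1) ≡ 1/31 mod 53. 31⁻¹ ≡ 12 (mod 53) since 31·12 = 372 ≡ 1, so λ ≡ 12.
  x = λ² - 1 - 32 = 144 - 33 ≡ 5; y = λ·(1 - 5) - 13 ≡ 45. → (5, 45)
8P: (5, 45) + (32, 14). λ = (14 - 45)/(32 - 5) ≡ 22/27 mod 53. 27⁻¹ ≡ 2 (mod 53), so λ ≡ 44.
  x = λ² - 5 - 32 = 1936 - 37 ≡ 44; y = λ·(5 - 44) - 45 ≡ 41. → (44, 41)
9P: (44, 41) + (32, 14). λ = (14 - 41)/(32 - 44) ≡ 26/41 mod 53. 41⁻¹ ≡ 22 (mod 53) since 41·22 = 902 ≡ 1, so λ ≡ 42.
  x = λ² - 44 - 32 = 1764 - 76 ≡ 45; y = λ·(44 - 45) - 41 ≡ 23. → (45, 23)
10P: (45, 23) + (32, 14). λ = (14 - 23)/(32 - 45) ≡ 44/40 mod 53. 40⁻¹ ≡ 4 (mod 53) since 40·4 = 160 ≡ 1, so λ ≡ 17.
  x = λ² - 45 - 32 = 289 - 77 ≡ 0; y = λ·(45 - 0) - 23 ≡ 0. → (0, 0)

(0, 0)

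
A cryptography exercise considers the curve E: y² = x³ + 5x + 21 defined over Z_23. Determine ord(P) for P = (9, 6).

2P: tangent at (9, 6): λ = (3·9² + 5)/(2·6) ≡ 18/12. 12⁻¹ ≡ 2 (mod 23) since 12·2 = 24 ≡ 1, so λ ≡ 18·2 ≡ 13.
  x = λ² - 9 - 9 = 169 - 18 ≡ 13; y = λ·(9 - 13) - 6 ≡ 11. → (13, 11)
3P: (13, 11) + (9, 6). λ = (6 - 11)/(9 - 13) ≡ 18/19 mod 23. 19⁻¹ ≡ 17 (mod 23) since 19·17 = 323 ≡ 1, so λ ≡ 7.
  x = λ² - 13 - 9 = 49 - 22 ≡ 4; y = λ·(13 - 4) - 11 ≡ 6. → (4, 6)
4P: (4, 6) + (9, 6). λ = (6 - 6)/(9 - 4) ≡ 0/5 mod 23. 5⁻¹ ≡ 14 (mod 23), so λ ≡ 0.
  x = λ² - 4 - 9 = 0 - 13 ≡ 10; y = λ·(4 - 10) - 6 ≡ 17. → (10, 17)
5P: (10, 17) + (9, 6). λ = (6 - 17)/(9 - 10) ≡ 12/22 mod 23. 22⁻¹ ≡ 22 (mod 23) since 22·22 = 484 ≡ 1, so λ ≡ 11.
  x = λ² - 10 - 9 = 121 - 19 ≡ 10; y = λ·(10 - 10) - 17 ≡ 6. → (10, 6)
6P: (10, 6) + (9, 6). λ = (6 - 6)/(9 - 10) ≡ 0/22 mod 23. 22⁻¹ ≡ 22 (mod 23), so λ ≡ 0.
  x = λ² - 10 - 9 = 0 - 19 ≡ 4; y = λ·(10 - 4) - 6 ≡ 17. → (4, 17)
7P: (4, 17) + (9, 6). λ = (6 - 17)/(9 - 4) ≡ 12/5 mod 23. 5⁻¹ ≡ 14 (mod 23) since 5·14 = 70 ≡ 1, so λ ≡ 7.
  x = λ² - 4 - 9 = 49 - 13 ≡ 13; y = λ·(4 - 13) - 17 ≡ 12. → (13, 12)
8P: (13, 12) + (9, 6). λ = (6 - 12)/(9 - 13) ≡ 17/19 mod 23. 19⁻¹ ≡ 17 (mod 23), so λ ≡ 13.
  x = λ² - 13 - 9 = 169 - 22 ≡ 9; y = λ·(13 - 9) - 12 ≡ 17. → (9, 17)
9P: (9, 17) + (9, 6): same x and y₁ ≡ -y₂, so the sum is ∞.
9P = ∞, so the order is 9.

9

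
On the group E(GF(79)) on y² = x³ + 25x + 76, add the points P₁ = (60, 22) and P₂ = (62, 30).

(52, 10)

(60, 22) + (62, 30). λ = (30 - 22)/(62 - 60) ≡ 8/2 mod 79. 2⁻¹ ≡ 40 (mod 79), so λ ≡ 4.
  x = λ² - 60 - 62 = 16 - 122 ≡ 52; y = λ·(60 - 52) - 22 ≡ 10. → (52, 10)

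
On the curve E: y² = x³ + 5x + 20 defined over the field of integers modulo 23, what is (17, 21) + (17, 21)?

tangent at (17, 21): λ = (3·17² + 5)/(2·21) ≡ 21/19. 19⁻¹ ≡ 17 (mod 23), so λ ≡ 21·17 ≡ 12.
  x = λ² - 17 - 17 = 144 - 34 ≡ 18; y = λ·(17 - 18) - 21 ≡ 13. → (18, 13)

(18, 13)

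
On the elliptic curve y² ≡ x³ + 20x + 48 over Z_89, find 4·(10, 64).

(55, 5)

Write P = (10, 64).
Repeated addition: build up to 4P.
2P: tangent at (10, 64): λ = (3·10² + 20)/(2·64) ≡ 53/39. 39⁻¹ ≡ 16 (mod 89) since 39·16 = 624 ≡ 1, so λ ≡ 53·16 ≡ 47.
  x = λ² - 10 - 10 = 2209 - 20 ≡ 53; y = λ·(10 - 53) - 64 ≡ 51. → (53, 51)
3P: (53, 51) + (10, 64). λ = (64 - 51)/(10 - 53) ≡ 13/46 mod 89. 46⁻¹ ≡ 60 (mod 89), so λ ≡ 68.
  x = λ² - 53 - 10 = 4624 - 63 ≡ 22; y = λ·(53 - 22) - 51 ≡ 10. → (22, 10)
4P: (22, 10) + (10, 64). λ = (64 - 10)/(10 - 22) ≡ 54/77 mod 89. 77⁻¹ ≡ 37 (mod 89), so λ ≡ 40.
  x = λ² - 22 - 10 = 1600 - 32 ≡ 55; y = λ·(22 - 55) - 10 ≡ 5. → (55, 5)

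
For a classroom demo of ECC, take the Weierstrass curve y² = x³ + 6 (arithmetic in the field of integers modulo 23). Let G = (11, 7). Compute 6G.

Double-and-add on 6 = (110)₂. Start with G = (11, 7) for the leading 1-bit.
double: tangent at (11, 7): λ = (3·11² + 0)/(2·7) ≡ 18/14. 14⁻¹ ≡ 5 (mod 23), so λ ≡ 18·5 ≡ 21.
  x = λ² - 11 - 11 = 441 - 22 ≡ 5; y = λ·(11 - 5) - 7 ≡ 4. → (5, 4)
add G: (5, 4) + (11, 7). λ = (7 - 4)/(11 - 5) ≡ 3/6 mod 23. 6⁻¹ ≡ 4 (mod 23) since 6·4 = 24 ≡ 1, so λ ≡ 12.
  x = λ² - 5 - 11 = 144 - 16 ≡ 13; y = λ·(5 - 13) - 4 ≡ 15. → (13, 15)
double: tangent at (13, 15): λ = (3·13² + 0)/(2·15) ≡ 1/7. 7⁻¹ ≡ 10 (mod 23), so λ ≡ 1·10 ≡ 10.
  x = λ² - 13 - 13 = 100 - 26 ≡ 5; y = λ·(13 - 5) - 15 ≡ 19. → (5, 19)

(5, 19)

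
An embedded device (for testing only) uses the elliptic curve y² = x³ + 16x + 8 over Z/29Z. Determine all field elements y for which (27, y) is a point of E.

x³ + 16x + 8 = 20123 ≡ 26 (mod 29).
26 is a non-residue mod 29; no y exists.

none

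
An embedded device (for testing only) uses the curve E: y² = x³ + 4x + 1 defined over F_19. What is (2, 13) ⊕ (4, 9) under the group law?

(2, 13) + (4, 9). λ = (9 - 13)/(4 - 2) ≡ 15/2 mod 19. 2⁻¹ ≡ 10 (mod 19), so λ ≡ 17.
  x = λ² - 2 - 4 = 289 - 6 ≡ 17; y = λ·(2 - 17) - 13 ≡ 17. → (17, 17)

(17, 17)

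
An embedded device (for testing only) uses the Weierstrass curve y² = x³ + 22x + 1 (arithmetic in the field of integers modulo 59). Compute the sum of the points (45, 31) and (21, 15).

(45, 31) + (21, 15). λ = (15 - 31)/(21 - 45) ≡ 43/35 mod 59. 35⁻¹ ≡ 27 (mod 59), so λ ≡ 40.
  x = λ² - 45 - 21 = 1600 - 66 ≡ 0; y = λ·(45 - 0) - 31 ≡ 58. → (0, 58)

(0, 58)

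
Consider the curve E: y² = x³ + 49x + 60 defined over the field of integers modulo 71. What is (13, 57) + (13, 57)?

(22, 0)

tangent at (13, 57): λ = (3·13² + 49)/(2·57) ≡ 59/43. 43⁻¹ ≡ 38 (mod 71) since 43·38 = 1634 ≡ 1, so λ ≡ 59·38 ≡ 41.
  x = λ² - 13 - 13 = 1681 - 26 ≡ 22; y = λ·(13 - 22) - 57 ≡ 0. → (22, 0)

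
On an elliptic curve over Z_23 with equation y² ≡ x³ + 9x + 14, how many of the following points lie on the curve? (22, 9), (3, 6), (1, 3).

(22, 9): 9² ≡ 12, rhs ≡ 4 → off.
(3, 6): 6² ≡ 13, rhs ≡ 22 → off.
(1, 3): 3² ≡ 9, rhs ≡ 1 → off.

0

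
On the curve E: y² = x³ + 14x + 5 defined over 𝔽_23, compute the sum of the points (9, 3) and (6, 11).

(10, 15)

(9, 3) + (6, 11). λ = (11 - 3)/(6 - 9) ≡ 8/20 mod 23. 20⁻¹ ≡ 15 (mod 23) since 20·15 = 300 ≡ 1, so λ ≡ 5.
  x = λ² - 9 - 6 = 25 - 15 ≡ 10; y = λ·(9 - 10) - 3 ≡ 15. → (10, 15)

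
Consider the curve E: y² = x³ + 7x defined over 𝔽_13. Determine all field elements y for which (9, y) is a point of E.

x³ + 7x + 0 = 792 ≡ 12 (mod 13).
Square roots of 12 mod 13: 5 and 8 (since 5² = 25 ≡ 12).

5, 8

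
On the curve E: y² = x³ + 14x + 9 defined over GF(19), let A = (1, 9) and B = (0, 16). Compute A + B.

(10, 16)

(1, 9) + (0, 16). λ = (16 - 9)/(0 - 1) ≡ 7/18 mod 19. 18⁻¹ ≡ 18 (mod 19), so λ ≡ 12.
  x = λ² - 1 - 0 = 144 - 1 ≡ 10; y = λ·(1 - 10) - 9 ≡ 16. → (10, 16)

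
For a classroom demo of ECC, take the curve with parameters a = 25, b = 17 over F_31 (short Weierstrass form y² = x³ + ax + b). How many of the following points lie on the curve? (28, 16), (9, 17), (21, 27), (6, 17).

(28, 16): 16² ≡ 8, rhs ≡ 8 → on.
(9, 17): 17² ≡ 10, rhs ≡ 10 → on.
(21, 27): 27² ≡ 16, rhs ≡ 7 → off.
(6, 17): 17² ≡ 10, rhs ≡ 11 → off.

2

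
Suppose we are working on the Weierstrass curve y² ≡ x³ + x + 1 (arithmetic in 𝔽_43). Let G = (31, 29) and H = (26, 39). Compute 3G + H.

First 3G:
Repeated addition: build up to 3G.
2G: tangent at (31, 29): λ = (3·31² + 1)/(2·29) ≡ 3/15. 15⁻¹ ≡ 23 (mod 43), so λ ≡ 3·23 ≡ 26.
  x = λ² - 31 - 31 = 676 - 62 ≡ 12; y = λ·(31 - 12) - 29 ≡ 35. → (12, 35)
3G: (12, 35) + (31, 29). λ = (29 - 35)/(31 - 12) ≡ 37/19 mod 43. 19⁻¹ ≡ 34 (mod 43), so λ ≡ 11.
  x = λ² - 12 - 31 = 121 - 43 ≡ 35; y = λ·(12 - 35) - 35 ≡ 13. → (35, 13)
3G = (35, 13).
Finally 3G + H:
(35, 13) + (26, 39). λ = (39 - 13)/(26 - 35) ≡ 26/34 mod 43. 34⁻¹ ≡ 19 (mod 43) since 34·19 = 646 ≡ 1, so λ ≡ 21.
  x = λ² - 35 - 26 = 441 - 61 ≡ 36; y = λ·(35 - 36) - 13 ≡ 9. → (36, 9)

(36, 9)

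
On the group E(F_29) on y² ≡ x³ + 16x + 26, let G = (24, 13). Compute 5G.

Repeated addition: build up to 5G.
2G: tangent at (24, 13): λ = (3·24² + 16)/(2·13) ≡ 4/26. 26⁻¹ ≡ 19 (mod 29), so λ ≡ 4·19 ≡ 18.
  x = λ² - 24 - 24 = 324 - 48 ≡ 15; y = λ·(24 - 15) - 13 ≡ 4. → (15, 4)
3G: (15, 4) + (24, 13). λ = (13 - 4)/(24 - 15) ≡ 9/9 mod 29. 9⁻¹ ≡ 13 (mod 29), so λ ≡ 1.
  x = λ² - 15 - 24 = 1 - 39 ≡ 20; y = λ·(15 - 20) - 4 ≡ 20. → (20, 20)
4G: (20, 20) + (24, 13). λ = (13 - 20)/(24 - 20) ≡ 22/4 mod 29. 4⁻¹ ≡ 22 (mod 29), so λ ≡ 20.
  x = λ² - 20 - 24 = 400 - 44 ≡ 8; y = λ·(20 - 8) - 20 ≡ 17. → (8, 17)
5G: (8, 17) + (24, 13). λ = (13 - 17)/(24 - 8) ≡ 25/16 mod 29. 16⁻¹ ≡ 20 (mod 29), so λ ≡ 7.
  x = λ² - 8 - 24 = 49 - 32 ≡ 17; y = λ·(8 - 17) - 17 ≡ 7. → (17, 7)

(17, 7)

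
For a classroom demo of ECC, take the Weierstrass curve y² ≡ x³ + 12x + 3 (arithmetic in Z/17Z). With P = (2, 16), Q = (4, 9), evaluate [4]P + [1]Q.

(4, 8)

First 4P:
Double-and-add on 4 = (100)₂. Start with P = (2, 16) for the leading 1-bit.
double: tangent at (2, 16): λ = (3·2² + 12)/(2·16) ≡ 7/15. 15⁻¹ ≡ 8 (mod 17) since 15·8 = 120 ≡ 1, so λ ≡ 7·8 ≡ 5.
  x = λ² - 2 - 2 = 25 - 4 ≡ 4; y = λ·(2 - 4) - 16 ≡ 8. → (4, 8)
double: tangent at (4, 8): λ = (3·4² + 12)/(2·8) ≡ 9/16. 16⁻¹ ≡ 16 (mod 17) since 16·16 = 256 ≡ 1, so λ ≡ 9·16 ≡ 8.
  x = λ² - 4 - 4 = 64 - 8 ≡ 5; y = λ·(4 - 5) - 8 ≡ 1. → (5, 1)
4P = (5, 1).
Finally 4P + Q:
(5, 1) + (4, 9). λ = (9 - 1)/(4 - 5) ≡ 8/16 mod 17. 16⁻¹ ≡ 16 (mod 17) since 16·16 = 256 ≡ 1, so λ ≡ 9.
  x = λ² - 5 - 4 = 81 - 9 ≡ 4; y = λ·(5 - 4) - 1 ≡ 8. → (4, 8)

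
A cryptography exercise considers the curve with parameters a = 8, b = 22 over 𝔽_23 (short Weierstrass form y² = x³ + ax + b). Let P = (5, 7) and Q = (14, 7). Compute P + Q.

(5, 7) + (14, 7). λ = (7 - 7)/(14 - 5) ≡ 0/9 mod 23. 9⁻¹ ≡ 18 (mod 23), so λ ≡ 0.
  x = λ² - 5 - 14 = 0 - 19 ≡ 4; y = λ·(5 - 4) - 7 ≡ 16. → (4, 16)

(4, 16)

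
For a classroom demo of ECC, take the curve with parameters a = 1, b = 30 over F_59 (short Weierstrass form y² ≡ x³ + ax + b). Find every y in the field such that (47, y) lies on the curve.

x³ + 1x + 30 = 103900 ≡ 1 (mod 59).
Square roots of 1 mod 59: 1 and 58 (since 1² = 1 ≡ 1).

1, 58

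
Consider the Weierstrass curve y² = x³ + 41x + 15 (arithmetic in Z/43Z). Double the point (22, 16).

(24, 17)

tangent at (22, 16): λ = (3·22² + 41)/(2·16) ≡ 31/32. 32⁻¹ ≡ 39 (mod 43), so λ ≡ 31·39 ≡ 5.
  x = λ² - 22 - 22 = 25 - 44 ≡ 24; y = λ·(22 - 24) - 16 ≡ 17. → (24, 17)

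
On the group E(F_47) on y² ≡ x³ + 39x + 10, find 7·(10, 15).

(5, 1)

Write P = (10, 15).
Double-and-add on 7 = (111)₂. Start with P = (10, 15) for the leading 1-bit.
double: tangent at (10, 15): λ = (3·10² + 39)/(2·15) ≡ 10/30. 30⁻¹ ≡ 11 (mod 47), so λ ≡ 10·11 ≡ 16.
  x = λ² - 10 - 10 = 256 - 20 ≡ 1; y = λ·(10 - 1) - 15 ≡ 35. → (1, 35)
add P: (1, 35) + (10, 15). λ = (15 - 35)/(10 - 1) ≡ 27/9 mod 47. 9⁻¹ ≡ 21 (mod 47) since 9·21 = 189 ≡ 1, so λ ≡ 3.
  x = λ² - 1 - 10 = 9 - 11 ≡ 45; y = λ·(1 - 45) - 35 ≡ 21. → (45, 21)
double: tangent at (45, 21): λ = (3·45² + 39)/(2·21) ≡ 4/42. 42⁻¹ ≡ 28 (mod 47), so λ ≡ 4·28 ≡ 18.
  x = λ² - 45 - 45 = 324 - 90 ≡ 46; y = λ·(45 - 46) - 21 ≡ 8. → (46, 8)
add P: (46, 8) + (10, 15). λ = (15 - 8)/(10 - 46) ≡ 7/11 mod 47. 11⁻¹ ≡ 30 (mod 47) since 11·30 = 330 ≡ 1, so λ ≡ 22.
  x = λ² - 46 - 10 = 484 - 56 ≡ 5; y = λ·(46 - 5) - 8 ≡ 1. → (5, 1)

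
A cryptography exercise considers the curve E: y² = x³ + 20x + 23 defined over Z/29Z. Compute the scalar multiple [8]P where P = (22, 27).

(22, 27)

Repeated addition: build up to 8P.
2P: tangent at (22, 27): λ = (3·22² + 20)/(2·27) ≡ 22/25. 25⁻¹ ≡ 7 (mod 29), so λ ≡ 22·7 ≡ 9.
  x = λ² - 22 - 22 = 81 - 44 ≡ 8; y = λ·(22 - 8) - 27 ≡ 12. → (8, 12)
3P: (8, 12) + (22, 27). λ = (27 - 12)/(22 - 8) ≡ 15/14 mod 29. 14⁻¹ ≡ 27 (mod 29) since 14·27 = 378 ≡ 1, so λ ≡ 28.
  x = λ² - 8 - 22 = 784 - 30 ≡ 0; y = λ·(8 - 0) - 12 ≡ 9. → (0, 9)
4P: (0, 9) + (22, 27). λ = (27 - 9)/(22 - 0) ≡ 18/22 mod 29. 22⁻¹ ≡ 4 (mod 29), so λ ≡ 14.
  x = λ² - 0 - 22 = 196 - 22 ≡ 0; y = λ·(0 - 0) - 9 ≡ 20. → (0, 20)
5P: (0, 20) + (22, 27). λ = (27 - 20)/(22 - 0) ≡ 7/22 mod 29. 22⁻¹ ≡ 4 (mod 29), so λ ≡ 28.
  x = λ² - 0 - 22 = 784 - 22 ≡ 8; y = λ·(0 - 8) - 20 ≡ 17. → (8, 17)
6P: (8, 17) + (22, 27). λ = (27 - 17)/(22 - 8) ≡ 10/14 mod 29. 14⁻¹ ≡ 27 (mod 29), so λ ≡ 9.
  x = λ² - 8 - 22 = 81 - 30 ≡ 22; y = λ·(8 - 22) - 17 ≡ 2. → (22, 2)
7P: (22, 2) + (22, 27): same x and y₁ ≡ -y₂, so the sum is the point at infinity.
8P: the point at infinity + (22, 27) = (22, 27) (identity).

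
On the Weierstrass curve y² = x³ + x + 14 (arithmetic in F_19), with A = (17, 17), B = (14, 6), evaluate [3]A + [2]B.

(4, 14)

First 3A:
Repeated addition: build up to 3A.
2A: tangent at (17, 17): λ = (3·17² + 1)/(2·17) ≡ 13/15. 15⁻¹ ≡ 14 (mod 19), so λ ≡ 13·14 ≡ 11.
  x = λ² - 17 - 17 = 121 - 34 ≡ 11; y = λ·(17 - 11) - 17 ≡ 11. → (11, 11)
3A: (11, 11) + (17, 17). λ = (17 - 11)/(17 - 11) ≡ 6/6 mod 19. 6⁻¹ ≡ 16 (mod 19) since 6·16 = 96 ≡ 1, so λ ≡ 1.
  x = λ² - 11 - 17 = 1 - 28 ≡ 11; y = λ·(11 - 11) - 11 ≡ 8. → (11, 8)
3A = (11, 8).
Next 2B:
Repeated addition: build up to 2B.
2B: tangent at (14, 6): λ = (3·14² + 1)/(2·6) ≡ 0/12. 12⁻¹ ≡ 8 (mod 19), so λ ≡ 0·8 ≡ 0.
  x = λ² - 14 - 14 = 0 - 28 ≡ 10; y = λ·(14 - 10) - 6 ≡ 13. → (10, 13)
2B = (10, 13).
Finally 3A + 2B:
(11, 8) + (10, 13). λ = (13 - 8)/(10 - 11) ≡ 5/18 mod 19. 18⁻¹ ≡ 18 (mod 19) since 18·18 = 324 ≡ 1, so λ ≡ 14.
  x = λ² - 11 - 10 = 196 - 21 ≡ 4; y = λ·(11 - 4) - 8 ≡ 14. → (4, 14)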